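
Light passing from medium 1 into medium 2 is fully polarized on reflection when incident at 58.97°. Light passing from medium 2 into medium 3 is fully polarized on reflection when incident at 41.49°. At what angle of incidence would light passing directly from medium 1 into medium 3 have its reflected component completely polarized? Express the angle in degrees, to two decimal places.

θ_B ≈ 55.78°

Each Brewster angle gives a ratio: n₂/n₁ = tan 58.97° = 1.6623, n₃/n₂ = tan 41.49° = 0.8844.
n₃/n₁ = 1.4702. Then tan θ_B(1→3) = n₃/n₁, so θ_B(1→3) = arctan(1.4702) = 55.78°.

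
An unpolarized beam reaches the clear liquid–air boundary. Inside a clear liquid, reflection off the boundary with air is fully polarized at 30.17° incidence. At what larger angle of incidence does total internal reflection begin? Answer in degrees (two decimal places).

θ_c ≈ 35.54°

From Brewster, n₂/n₁ = tan θ_B = tan 30.17° = 0.5813.
Then sin θ_c = n₂/n₁ = 0.5813, so θ_c = arcsin 0.5813 = 35.54°.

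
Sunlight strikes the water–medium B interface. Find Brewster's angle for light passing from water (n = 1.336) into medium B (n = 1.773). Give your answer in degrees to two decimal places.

θ_B ≈ 53.00°

The reflected p-component vanishes when tan θ_B = n₂/n₁.
Here n₂/n₁ = 1.773/1.336 = 1.3271, and Brewster's law gives tan θ_B = n₂/n₁.
θ_B = arctan(1.3271) = 53.00°.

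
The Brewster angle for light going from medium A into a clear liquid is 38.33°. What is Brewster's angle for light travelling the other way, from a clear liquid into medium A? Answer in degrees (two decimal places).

θ_B' ≈ 51.67°

Reversing the direction swaps n₁ and n₂, so tan θ_B' = 1/tan θ_B and θ_B' = 90° − θ_B.
Hence θ_B' = 90° − 38.33° = 51.67°.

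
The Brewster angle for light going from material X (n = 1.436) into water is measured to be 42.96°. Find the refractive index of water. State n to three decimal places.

Brewster's law: tan θ_B = n₂/n₁ (light incident in material X, refracted into water).
n₂ = n₁ tan θ_B = 1.436 × tan 42.96° = 1.337.

n ≈ 1.337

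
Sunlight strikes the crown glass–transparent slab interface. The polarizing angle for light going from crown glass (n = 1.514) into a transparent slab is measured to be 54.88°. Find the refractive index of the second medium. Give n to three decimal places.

Brewster's law: tan θ_B = n₂/n₁ (light incident in crown glass, refracted into a transparent slab).
n₂ = n₁ tan θ_B = 1.514 × tan 54.88° = 2.153.

n ≈ 2.153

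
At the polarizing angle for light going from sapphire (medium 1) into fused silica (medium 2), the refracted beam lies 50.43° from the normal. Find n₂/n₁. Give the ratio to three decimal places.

θ_B + θ_t = 90°, so θ_B = 90° − 50.43° = 39.57°.
Then n₂/n₁ = tan θ_B = tan 39.57° = 0.826.

n₂/n₁ ≈ 0.826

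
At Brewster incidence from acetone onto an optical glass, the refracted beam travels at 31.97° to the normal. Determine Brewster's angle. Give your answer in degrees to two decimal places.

θ_B ≈ 58.03°

Brewster's condition makes the reflected and refracted beams perpendicular: θ_B + θ_t = 90°.
So θ_B = 90° − θ_t = 90° − 31.97° = 58.03°.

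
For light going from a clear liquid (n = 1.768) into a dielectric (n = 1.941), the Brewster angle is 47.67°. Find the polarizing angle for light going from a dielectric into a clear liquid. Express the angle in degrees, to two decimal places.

θ_B' ≈ 42.33°

Reversing the direction swaps n₁ and n₂, so tan θ_B' = 1/tan θ_B and θ_B' = 90° − θ_B.
Hence θ_B' = 90° − 47.67° = 42.33°.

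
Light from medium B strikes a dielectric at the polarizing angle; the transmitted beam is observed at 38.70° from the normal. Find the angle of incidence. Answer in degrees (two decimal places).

At Brewster's angle the reflected and refracted rays are perpendicular, so θ_B + θ_t = 90°.
So θ_B = 90° − θ_t = 90° − 38.70° = 51.30°.

θ_B ≈ 51.30°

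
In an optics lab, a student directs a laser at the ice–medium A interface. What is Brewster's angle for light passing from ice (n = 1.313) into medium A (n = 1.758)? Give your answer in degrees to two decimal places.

θ_B ≈ 53.24°

Here n₂/n₁ = 1.758/1.313 = 1.3389, and Brewster's law gives tan θ_B = n₂/n₁.
So θ_B = arctan 1.3389 = 53.24°.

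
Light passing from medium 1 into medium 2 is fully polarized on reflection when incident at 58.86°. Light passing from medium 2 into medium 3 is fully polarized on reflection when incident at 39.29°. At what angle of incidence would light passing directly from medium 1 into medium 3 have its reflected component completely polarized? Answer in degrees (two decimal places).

θ_B ≈ 53.56°

n₂/n₁ = tan 58.86° = 1.6551 and n₃/n₂ = tan 39.29° = 0.8182.
So n₃/n₁ = (n₂/n₁)(n₃/n₂) = 1.6551 × 0.8182 = 1.3542.
θ_B(1→3) = arctan(1.3542) = 53.56°.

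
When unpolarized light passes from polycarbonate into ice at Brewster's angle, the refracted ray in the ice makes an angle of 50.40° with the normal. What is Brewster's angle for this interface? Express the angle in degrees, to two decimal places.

At Brewster's angle the reflected and refracted rays are perpendicular, so θ_B + θ_t = 90°.
θ_B = 90° − 50.40° = 39.60°.

θ_B ≈ 39.60°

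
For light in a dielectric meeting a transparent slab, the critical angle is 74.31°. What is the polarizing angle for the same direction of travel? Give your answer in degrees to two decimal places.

At the critical angle sin θ_c = n₂/n₁, giving n₂/n₁ = sin 74.31° = 0.9627.
Then tan θ_B = n₂/n₁ = 0.9627, so θ_B = arctan 0.9627 = 43.91°.

θ_B ≈ 43.91°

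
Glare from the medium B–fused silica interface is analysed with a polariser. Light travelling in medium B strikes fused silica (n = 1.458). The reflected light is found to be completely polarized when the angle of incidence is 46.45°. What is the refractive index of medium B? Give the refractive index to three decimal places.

At the Brewster angle, tan θ_B = n₂/n₁ with n₁ on the incident side (medium B) and n₂ on the transmitted side (fused silica).
n₁ = n₂ / tan θ_B = 1.458 / tan 46.45° = 1.386.

n ≈ 1.386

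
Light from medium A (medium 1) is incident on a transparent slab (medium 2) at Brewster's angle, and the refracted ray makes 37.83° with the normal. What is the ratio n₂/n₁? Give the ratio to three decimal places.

n₂/n₁ ≈ 1.288

θ_B + θ_t = 90°, so θ_B = 90° − 37.83° = 52.17°.
Then n₂/n₁ = tan θ_B = tan 52.17° = 1.288.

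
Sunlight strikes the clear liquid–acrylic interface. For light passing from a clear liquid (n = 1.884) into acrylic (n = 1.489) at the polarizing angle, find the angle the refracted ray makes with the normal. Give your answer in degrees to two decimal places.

θ_B = arctan(n₂/n₁) = arctan(1.489/1.884) = 38.32°.
The refracted ray is perpendicular to the reflected ray, so θ_t = 90° − θ_B = 51.68°.

θ_t ≈ 51.68°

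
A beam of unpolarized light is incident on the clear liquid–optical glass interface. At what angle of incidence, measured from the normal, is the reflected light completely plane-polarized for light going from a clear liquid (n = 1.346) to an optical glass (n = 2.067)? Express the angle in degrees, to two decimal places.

θ_B ≈ 56.93°

At Brewster's angle the reflected and refracted rays are perpendicular, which with Snell's law gives tan θ_B = n₂/n₁.
Brewster's condition: tan θ_B = n₂/n₁ = 2.067/1.346 = 1.5357.
θ_B = arctan(1.5357) = 56.93°.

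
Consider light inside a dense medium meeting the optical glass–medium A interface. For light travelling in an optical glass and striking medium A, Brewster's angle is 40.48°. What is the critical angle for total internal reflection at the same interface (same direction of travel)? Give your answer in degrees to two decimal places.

From Brewster, n₂/n₁ = tan θ_B = tan 40.48° = 0.8535.
Then sin θ_c = n₂/n₁ = 0.8535, so θ_c = arcsin 0.8535 = 58.59°.

θ_c ≈ 58.59°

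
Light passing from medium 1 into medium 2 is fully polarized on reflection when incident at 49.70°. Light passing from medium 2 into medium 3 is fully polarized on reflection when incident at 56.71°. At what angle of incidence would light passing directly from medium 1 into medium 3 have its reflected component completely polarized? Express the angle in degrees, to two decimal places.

θ_B ≈ 60.89°

tan θ_B(1→2) = n₂/n₁ = tan 49.70° = 1.1792.
tan θ_B(2→3) = n₃/n₂ = tan 56.71° = 1.5229.
n₃/n₁ = 1.7958. Then tan θ_B(1→3) = n₃/n₁, so θ_B(1→3) = arctan(1.7958) = 60.89°.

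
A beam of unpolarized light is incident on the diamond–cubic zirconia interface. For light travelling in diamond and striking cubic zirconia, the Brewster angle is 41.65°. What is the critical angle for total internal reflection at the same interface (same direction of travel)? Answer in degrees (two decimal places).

θ_c ≈ 62.80°

tan θ_B = n₂/n₁ = tan 41.65° = 0.8894.
Total internal reflection: sin θ_c = n₂/n₁ = 0.8894.
θ_c = arcsin(0.8894) = 62.80°.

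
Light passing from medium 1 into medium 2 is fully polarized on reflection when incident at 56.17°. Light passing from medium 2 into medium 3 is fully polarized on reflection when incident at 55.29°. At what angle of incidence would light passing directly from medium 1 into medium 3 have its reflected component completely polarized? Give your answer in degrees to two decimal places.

tan θ_B(1→2) = n₂/n₁ = tan 56.17° = 1.4921.
tan θ_B(2→3) = n₃/n₂ = tan 55.29° = 1.4436.
So n₃/n₁ = (n₂/n₁)(n₃/n₂) = 1.4921 × 1.4436 = 2.1541.
θ_B(1→3) = arctan(2.1541) = 65.10°.

θ_B ≈ 65.10°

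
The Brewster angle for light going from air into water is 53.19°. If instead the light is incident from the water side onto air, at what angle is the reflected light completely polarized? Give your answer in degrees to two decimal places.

θ_B' ≈ 36.81°

tan θ_B' = n₁/n₂ = 1/tan θ_B, so θ_B' = 90° − θ_B.
θ_B' = 90° − 53.19° = 36.81°.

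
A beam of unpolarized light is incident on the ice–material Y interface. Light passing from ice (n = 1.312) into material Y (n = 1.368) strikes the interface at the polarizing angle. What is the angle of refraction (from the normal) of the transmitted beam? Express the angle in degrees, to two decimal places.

θ_t ≈ 43.80°

tan θ_B = n₂/n₁ = 1.368/1.312 = 1.0427, so θ_B = 46.20°.
Since θ_B + θ_t = 90° at Brewster incidence, θ_t = 90° − 46.20° = 43.80°.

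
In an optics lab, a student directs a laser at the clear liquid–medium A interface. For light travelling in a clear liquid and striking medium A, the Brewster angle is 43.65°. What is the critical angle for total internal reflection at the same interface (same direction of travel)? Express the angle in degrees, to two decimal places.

θ_c ≈ 72.54°

From Brewster, n₂/n₁ = tan θ_B = tan 43.65° = 0.9540.
Then sin θ_c = n₂/n₁ = 0.9540, so θ_c = arcsin 0.9540 = 72.54°.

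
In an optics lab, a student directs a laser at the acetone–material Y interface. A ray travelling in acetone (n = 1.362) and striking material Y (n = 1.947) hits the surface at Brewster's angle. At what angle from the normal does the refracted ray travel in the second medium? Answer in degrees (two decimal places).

First find Brewster's angle: tan θ_B = 1.947/1.362 = 1.4295, giving θ_B = 55.03°.
The refracted ray is perpendicular to the reflected ray, so θ_t = 90° − θ_B = 34.97°.

θ_t ≈ 34.97°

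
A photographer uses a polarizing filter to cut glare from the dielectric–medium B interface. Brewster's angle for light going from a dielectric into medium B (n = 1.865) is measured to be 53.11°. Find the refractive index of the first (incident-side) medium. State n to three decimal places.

At Brewster's angle, tan θ_B = n₂/n₁ with n₁ on the incident side (a dielectric) and n₂ on the transmitted side (medium B).
n₁ = n₂ / tan θ_B = 1.865 / tan 53.11° = 1.400.

n ≈ 1.400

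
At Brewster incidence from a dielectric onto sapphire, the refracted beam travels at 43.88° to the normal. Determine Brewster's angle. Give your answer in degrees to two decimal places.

θ_B ≈ 46.12°

Brewster's condition makes the reflected and refracted beams perpendicular: θ_B + θ_t = 90°.
θ_B = 90° − 43.88° = 46.12°.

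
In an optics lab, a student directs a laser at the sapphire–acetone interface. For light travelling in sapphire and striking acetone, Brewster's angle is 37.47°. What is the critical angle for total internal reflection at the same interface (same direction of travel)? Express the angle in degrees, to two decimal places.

tan θ_B = n₂/n₁ = tan 37.47° = 0.7665.
Total internal reflection: sin θ_c = n₂/n₁ = 0.7665.
θ_c = arcsin(0.7665) = 50.04°.

θ_c ≈ 50.04°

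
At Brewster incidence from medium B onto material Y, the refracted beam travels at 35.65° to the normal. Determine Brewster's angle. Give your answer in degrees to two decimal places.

Brewster's condition makes the reflected and refracted beams perpendicular: θ_B + θ_t = 90°.
θ_B = 90° − 35.65° = 54.35°.

θ_B ≈ 54.35°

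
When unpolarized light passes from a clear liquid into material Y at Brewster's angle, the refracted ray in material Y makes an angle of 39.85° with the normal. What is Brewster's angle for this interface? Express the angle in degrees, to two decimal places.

θ_B ≈ 50.15°

Brewster's condition makes the reflected and refracted beams perpendicular: θ_B + θ_t = 90°.
θ_B = 90° − 39.85° = 50.15°.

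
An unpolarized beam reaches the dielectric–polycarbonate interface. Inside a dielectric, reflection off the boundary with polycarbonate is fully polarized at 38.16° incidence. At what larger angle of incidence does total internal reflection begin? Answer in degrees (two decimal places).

θ_c ≈ 51.79°

n₂/n₁ = tan 38.16° = 0.7858; the critical angle satisfies sin θ_c = n₂/n₁.
θ_c = arcsin(0.7858) = 51.79°.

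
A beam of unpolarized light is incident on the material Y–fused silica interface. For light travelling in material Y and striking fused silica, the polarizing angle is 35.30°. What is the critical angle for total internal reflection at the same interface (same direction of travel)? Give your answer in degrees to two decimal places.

From Brewster, n₂/n₁ = tan θ_B = tan 35.30° = 0.7080.
Then sin θ_c = n₂/n₁ = 0.7080, so θ_c = arcsin 0.7080 = 45.08°.

θ_c ≈ 45.08°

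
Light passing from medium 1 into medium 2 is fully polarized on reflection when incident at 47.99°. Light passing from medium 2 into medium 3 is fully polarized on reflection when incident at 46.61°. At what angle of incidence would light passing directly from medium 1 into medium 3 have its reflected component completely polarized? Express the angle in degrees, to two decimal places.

θ_B ≈ 49.59°

tan θ_B(1→2) = n₂/n₁ = tan 47.99° = 1.1102.
tan θ_B(2→3) = n₃/n₂ = tan 46.61° = 1.0578.
Multiplying, n₃/n₁ = 1.1102 × 1.0578 = 1.1744, and θ_B(1→3) = arctan 1.1744 = 49.59°.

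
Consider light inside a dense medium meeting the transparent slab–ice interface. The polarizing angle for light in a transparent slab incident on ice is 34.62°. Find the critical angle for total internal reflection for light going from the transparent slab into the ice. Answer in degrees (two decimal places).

From Brewster, n₂/n₁ = tan θ_B = tan 34.62° = 0.6904.
Then sin θ_c = n₂/n₁ = 0.6904, so θ_c = arcsin 0.6904 = 43.66°.

θ_c ≈ 43.66°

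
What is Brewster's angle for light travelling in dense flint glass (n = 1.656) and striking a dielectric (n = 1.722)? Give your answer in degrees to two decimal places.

θ_B ≈ 46.12°

The reflected p-component vanishes when tan θ_B = n₂/n₁.
tan θ_B = n₂/n₁ = 1.722/1.656 = 1.0399.
So θ_B = arctan 1.0399 = 46.12°.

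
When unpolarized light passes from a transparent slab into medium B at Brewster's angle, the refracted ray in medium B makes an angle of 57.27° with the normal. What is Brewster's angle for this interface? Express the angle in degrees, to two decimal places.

Brewster's condition makes the reflected and refracted beams perpendicular: θ_B + θ_t = 90°.
θ_B = 90° − 57.27° = 32.73°.

θ_B ≈ 32.73°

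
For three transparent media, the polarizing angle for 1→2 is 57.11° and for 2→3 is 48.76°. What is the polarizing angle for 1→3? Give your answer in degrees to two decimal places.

Each Brewster angle gives a ratio: n₂/n₁ = tan 57.11° = 1.5464, n₃/n₂ = tan 48.76° = 1.1407.
Multiplying, n₃/n₁ = 1.5464 × 1.1407 = 1.7639, and θ_B(1→3) = arctan 1.7639 = 60.45°.

θ_B ≈ 60.45°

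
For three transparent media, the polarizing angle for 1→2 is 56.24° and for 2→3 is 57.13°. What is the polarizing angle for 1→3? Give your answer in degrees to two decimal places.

n₂/n₁ = tan 56.24° = 1.4960 and n₃/n₂ = tan 57.13° = 1.5475.
So n₃/n₁ = (n₂/n₁)(n₃/n₂) = 1.4960 × 1.5475 = 2.3152.
θ_B(1→3) = arctan(2.3152) = 66.64°.

θ_B ≈ 66.64°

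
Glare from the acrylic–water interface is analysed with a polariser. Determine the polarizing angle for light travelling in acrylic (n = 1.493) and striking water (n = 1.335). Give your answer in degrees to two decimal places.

tan θ_B = n₂/n₁ = 1.335/1.493 = 0.8942.
So θ_B = arctan 0.8942 = 41.80°.

θ_B ≈ 41.80°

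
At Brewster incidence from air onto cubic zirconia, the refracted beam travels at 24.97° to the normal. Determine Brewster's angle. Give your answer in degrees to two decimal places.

θ_B ≈ 65.03°

Since the reflected and refracted rays are at right angles at the polarizing angle, θ_B + θ_t = 90°.
θ_B = 90° − 24.97° = 65.03°.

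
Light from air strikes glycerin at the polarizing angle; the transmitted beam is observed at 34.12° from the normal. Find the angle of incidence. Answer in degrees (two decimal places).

Since the reflected and refracted rays are at right angles at the polarizing angle, θ_B + θ_t = 90°.
θ_B = 90° − 34.12° = 55.88°.

θ_B ≈ 55.88°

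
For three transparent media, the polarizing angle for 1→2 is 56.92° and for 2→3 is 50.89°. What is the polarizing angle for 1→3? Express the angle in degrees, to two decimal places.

n₂/n₁ = tan 56.92° = 1.5352 and n₃/n₂ = tan 50.89° = 1.2301.
Multiplying, n₃/n₁ = 1.5352 × 1.2301 = 1.8884, and θ_B(1→3) = arctan 1.8884 = 62.10°.

θ_B ≈ 62.10°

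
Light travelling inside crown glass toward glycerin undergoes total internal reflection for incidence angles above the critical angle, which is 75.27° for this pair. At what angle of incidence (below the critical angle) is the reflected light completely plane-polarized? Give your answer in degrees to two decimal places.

sin θ_c = n₂/n₁, so n₂/n₁ = sin 75.27° = 0.9671.
Brewster: tan θ_B = n₂/n₁ = 0.9671.
θ_B = arctan(0.9671) = 44.04°.

θ_B ≈ 44.04°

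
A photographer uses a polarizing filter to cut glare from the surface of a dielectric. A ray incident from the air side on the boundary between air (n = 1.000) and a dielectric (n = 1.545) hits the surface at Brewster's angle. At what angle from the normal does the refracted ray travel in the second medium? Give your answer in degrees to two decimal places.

θ_B = arctan(n₂/n₁) = arctan(1.545/1.000) = 57.09°.
At Brewster's angle the reflected and refracted rays are perpendicular, so θ_t = 90° − θ_B = 90° − 57.09° = 32.91°.

θ_t ≈ 32.91°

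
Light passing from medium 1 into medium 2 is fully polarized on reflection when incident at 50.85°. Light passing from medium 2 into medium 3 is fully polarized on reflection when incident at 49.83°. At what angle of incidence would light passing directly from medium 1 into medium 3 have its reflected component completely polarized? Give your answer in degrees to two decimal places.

n₂/n₁ = tan 50.85° = 1.2283 and n₃/n₂ = tan 49.83° = 1.1846.
Multiplying, n₃/n₁ = 1.2283 × 1.1846 = 1.4551, and θ_B(1→3) = arctan 1.4551 = 55.50°.

θ_B ≈ 55.50°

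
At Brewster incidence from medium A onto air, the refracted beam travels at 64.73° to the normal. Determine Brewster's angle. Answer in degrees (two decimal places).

θ_B ≈ 25.27°

At Brewster's angle the reflected and refracted rays are perpendicular, so θ_B + θ_t = 90°.
θ_B = 90° − 64.73° = 25.27°.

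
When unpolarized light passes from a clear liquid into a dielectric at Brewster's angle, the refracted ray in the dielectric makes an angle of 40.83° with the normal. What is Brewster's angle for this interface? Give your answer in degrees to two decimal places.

θ_B ≈ 49.17°

Since the reflected and refracted rays are at right angles at the polarizing angle, θ_B + θ_t = 90°.
So θ_B = 90° − θ_t = 90° − 40.83° = 49.17°.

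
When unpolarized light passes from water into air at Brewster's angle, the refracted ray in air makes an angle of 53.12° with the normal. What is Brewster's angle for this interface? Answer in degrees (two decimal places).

θ_B ≈ 36.88°

Since the reflected and refracted rays are at right angles at the polarizing angle, θ_B + θ_t = 90°.
So θ_B = 90° − θ_t = 90° − 53.12° = 36.88°.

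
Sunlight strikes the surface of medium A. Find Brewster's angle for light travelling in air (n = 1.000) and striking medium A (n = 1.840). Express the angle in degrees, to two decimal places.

θ_B ≈ 61.48°

Here n₂/n₁ = 1.840/1.000 = 1.8400, and Brewster's law gives tan θ_B = n₂/n₁. Taking the arctangent, θ_B = 61.48°.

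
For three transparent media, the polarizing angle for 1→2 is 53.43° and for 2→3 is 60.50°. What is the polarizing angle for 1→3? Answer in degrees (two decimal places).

tan θ_B(1→2) = n₂/n₁ = tan 53.43° = 1.3480.
tan θ_B(2→3) = n₃/n₂ = tan 60.50° = 1.7675.
Multiplying, n₃/n₁ = 1.3480 × 1.7675 = 2.3825, and θ_B(1→3) = arctan 2.3825 = 67.23°.

θ_B ≈ 67.23°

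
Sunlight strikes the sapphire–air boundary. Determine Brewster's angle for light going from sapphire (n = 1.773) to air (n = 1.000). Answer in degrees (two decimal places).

θ_B ≈ 29.42°

Here n₂/n₁ = 1.000/1.773 = 0.5640, and Brewster's law gives tan θ_B = n₂/n₁.
So θ_B = arctan 0.5640 = 29.42°.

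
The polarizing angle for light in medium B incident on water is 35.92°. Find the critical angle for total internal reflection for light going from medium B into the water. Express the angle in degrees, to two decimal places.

n₂/n₁ = tan 35.92° = 0.7244; the critical angle satisfies sin θ_c = n₂/n₁.
θ_c = arcsin(0.7244) = 46.42°.

θ_c ≈ 46.42°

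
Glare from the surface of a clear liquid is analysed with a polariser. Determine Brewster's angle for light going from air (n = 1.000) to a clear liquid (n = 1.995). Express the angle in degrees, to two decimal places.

The reflected p-component vanishes when tan θ_B = n₂/n₁.
Brewster's condition: tan θ_B = n₂/n₁ = 1.995/1.000 = 1.9950. Taking the arctangent, θ_B = 63.38°.

θ_B ≈ 63.38°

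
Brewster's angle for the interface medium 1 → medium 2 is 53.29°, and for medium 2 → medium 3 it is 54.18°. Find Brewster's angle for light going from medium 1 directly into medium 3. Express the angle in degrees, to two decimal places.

θ_B ≈ 61.71°

tan θ_B(1→2) = n₂/n₁ = tan 53.29° = 1.3411.
tan θ_B(2→3) = n₃/n₂ = tan 54.18° = 1.3855.
So n₃/n₁ = (n₂/n₁)(n₃/n₂) = 1.3411 × 1.3855 = 1.8581.
θ_B(1→3) = arctan(1.8581) = 61.71°.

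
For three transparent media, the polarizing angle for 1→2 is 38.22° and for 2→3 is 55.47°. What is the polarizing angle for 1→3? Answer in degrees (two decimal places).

Each Brewster angle gives a ratio: n₂/n₁ = tan 38.22° = 0.7875, n₃/n₂ = tan 55.47° = 1.4534.
n₃/n₁ = 1.1445. Then tan θ_B(1→3) = n₃/n₁, so θ_B(1→3) = arctan(1.1445) = 48.86°.

θ_B ≈ 48.86°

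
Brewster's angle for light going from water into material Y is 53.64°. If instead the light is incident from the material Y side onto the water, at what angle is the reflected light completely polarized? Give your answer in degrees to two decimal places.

θ_B' ≈ 36.36°

The two Brewster angles are complementary: θ_B' = 90° − θ_B = 90° − 53.64° = 36.36°.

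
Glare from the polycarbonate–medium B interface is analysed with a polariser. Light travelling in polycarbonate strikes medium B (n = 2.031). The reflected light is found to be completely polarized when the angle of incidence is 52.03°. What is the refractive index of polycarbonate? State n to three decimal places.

At the polarizing angle, tan θ_B = n₂/n₁ with n₁ on the incident side (polycarbonate) and n₂ on the transmitted side (medium B).
n₁ = n₂ / tan θ_B = 2.031 / tan 52.03° = 1.585.

n ≈ 1.585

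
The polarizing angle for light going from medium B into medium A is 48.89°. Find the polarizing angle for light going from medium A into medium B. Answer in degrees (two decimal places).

θ_B' ≈ 41.11°

The two Brewster angles are complementary: θ_B' = 90° − θ_B = 90° − 48.89° = 41.11°.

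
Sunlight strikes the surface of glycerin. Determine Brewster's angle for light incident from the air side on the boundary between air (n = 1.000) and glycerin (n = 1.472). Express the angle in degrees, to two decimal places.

The reflected p-component vanishes when tan θ_B = n₂/n₁.
tan θ_B = n₂/n₁ = 1.472/1.000 = 1.4720.
θ_B = arctan(1.4720) = 55.81°.

θ_B ≈ 55.81°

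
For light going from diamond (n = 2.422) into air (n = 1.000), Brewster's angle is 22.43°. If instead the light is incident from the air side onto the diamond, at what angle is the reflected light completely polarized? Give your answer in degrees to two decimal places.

Reversing the direction swaps n₁ and n₂, so tan θ_B' = 1/tan θ_B and θ_B' = 90° − θ_B.
Hence θ_B' = 90° − 22.43° = 67.57°.

θ_B' ≈ 67.57°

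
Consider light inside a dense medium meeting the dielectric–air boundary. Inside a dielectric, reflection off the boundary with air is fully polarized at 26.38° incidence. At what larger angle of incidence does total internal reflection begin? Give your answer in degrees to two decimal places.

From Brewster, n₂/n₁ = tan θ_B = tan 26.38° = 0.4960.
Then sin θ_c = n₂/n₁ = 0.4960, so θ_c = arcsin 0.4960 = 29.73°.

θ_c ≈ 29.73°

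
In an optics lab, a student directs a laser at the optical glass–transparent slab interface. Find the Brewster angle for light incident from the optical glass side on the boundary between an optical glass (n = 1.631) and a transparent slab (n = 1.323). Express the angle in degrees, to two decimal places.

tan θ_B = n₂/n₁ = 1.323/1.631 = 0.8112.
So θ_B = arctan 0.8112 = 39.05°.

θ_B ≈ 39.05°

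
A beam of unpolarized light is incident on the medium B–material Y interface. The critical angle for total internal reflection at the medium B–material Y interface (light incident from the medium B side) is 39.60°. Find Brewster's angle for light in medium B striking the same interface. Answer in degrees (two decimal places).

θ_B ≈ 32.51°

n₂/n₁ = sin θ_c = sin 39.60° = 0.6374.
tan θ_B equals the same ratio, so θ_B = arctan(0.6374) = 32.51°.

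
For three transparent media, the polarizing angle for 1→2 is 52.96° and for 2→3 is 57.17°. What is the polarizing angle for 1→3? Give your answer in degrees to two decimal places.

tan θ_B(1→2) = n₂/n₁ = tan 52.96° = 1.3251.
tan θ_B(2→3) = n₃/n₂ = tan 57.17° = 1.5499.
So n₃/n₁ = (n₂/n₁)(n₃/n₂) = 1.3251 × 1.5499 = 2.0538.
θ_B(1→3) = arctan(2.0538) = 64.04°.

θ_B ≈ 64.04°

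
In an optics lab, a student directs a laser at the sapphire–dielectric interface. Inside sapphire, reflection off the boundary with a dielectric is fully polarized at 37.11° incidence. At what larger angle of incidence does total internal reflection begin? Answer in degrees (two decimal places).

θ_c ≈ 49.16°

tan θ_B = n₂/n₁ = tan 37.11° = 0.7566.
Total internal reflection: sin θ_c = n₂/n₁ = 0.7566.
θ_c = arcsin(0.7566) = 49.16°.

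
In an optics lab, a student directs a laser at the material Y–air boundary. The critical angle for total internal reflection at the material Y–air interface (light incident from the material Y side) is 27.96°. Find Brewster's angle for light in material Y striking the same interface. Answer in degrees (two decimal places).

At the critical angle sin θ_c = n₂/n₁, giving n₂/n₁ = sin 27.96° = 0.4689.
Then tan θ_B = n₂/n₁ = 0.4689, so θ_B = arctan 0.4689 = 25.12°.

θ_B ≈ 25.12°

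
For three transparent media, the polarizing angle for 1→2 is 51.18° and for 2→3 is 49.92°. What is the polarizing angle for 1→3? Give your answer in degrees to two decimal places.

θ_B ≈ 55.90°

Each Brewster angle gives a ratio: n₂/n₁ = tan 51.18° = 1.2429, n₃/n₂ = tan 49.92° = 1.1884.
So n₃/n₁ = (n₂/n₁)(n₃/n₂) = 1.2429 × 1.1884 = 1.4770.
θ_B(1→3) = arctan(1.4770) = 55.90°.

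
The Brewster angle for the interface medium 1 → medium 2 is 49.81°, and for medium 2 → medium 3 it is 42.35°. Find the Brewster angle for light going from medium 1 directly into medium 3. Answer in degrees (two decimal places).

θ_B ≈ 47.18°

tan θ_B(1→2) = n₂/n₁ = tan 49.81° = 1.1838.
tan θ_B(2→3) = n₃/n₂ = tan 42.35° = 0.9115.
n₃/n₁ = 1.0790. Then tan θ_B(1→3) = n₃/n₁, so θ_B(1→3) = arctan(1.0790) = 47.18°.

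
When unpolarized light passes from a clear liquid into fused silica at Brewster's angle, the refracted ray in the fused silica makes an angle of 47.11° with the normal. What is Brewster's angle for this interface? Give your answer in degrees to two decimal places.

θ_B ≈ 42.89°

At Brewster's angle the reflected and refracted rays are perpendicular, so θ_B + θ_t = 90°.
θ_B = 90° − 47.11° = 42.89°.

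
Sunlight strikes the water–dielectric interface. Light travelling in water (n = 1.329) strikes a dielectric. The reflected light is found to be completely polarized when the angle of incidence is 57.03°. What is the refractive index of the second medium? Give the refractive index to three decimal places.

n ≈ 2.049

At the Brewster angle, tan θ_B = n₂/n₁ with n₁ on the incident side (water) and n₂ on the transmitted side (a dielectric).
n₂ = n₁ tan θ_B = 1.329 × tan 57.03° = 2.049.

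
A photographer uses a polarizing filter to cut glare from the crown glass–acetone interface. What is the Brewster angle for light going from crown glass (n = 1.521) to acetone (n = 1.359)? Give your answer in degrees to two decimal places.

θ_B ≈ 41.78°

At Brewster's angle the reflected and refracted rays are perpendicular, which with Snell's law gives tan θ_B = n₂/n₁.
Brewster's condition: tan θ_B = n₂/n₁ = 1.359/1.521 = 0.8935.
So θ_B = arctan 0.8935 = 41.78°.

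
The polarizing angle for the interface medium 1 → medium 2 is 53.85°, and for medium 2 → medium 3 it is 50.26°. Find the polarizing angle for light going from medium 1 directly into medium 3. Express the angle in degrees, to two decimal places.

θ_B ≈ 58.73°

tan θ_B(1→2) = n₂/n₁ = tan 53.85° = 1.3688.
tan θ_B(2→3) = n₃/n₂ = tan 50.26° = 1.2028.
So n₃/n₁ = (n₂/n₁)(n₃/n₂) = 1.3688 × 1.2028 = 1.6464.
θ_B(1→3) = arctan(1.6464) = 58.73°.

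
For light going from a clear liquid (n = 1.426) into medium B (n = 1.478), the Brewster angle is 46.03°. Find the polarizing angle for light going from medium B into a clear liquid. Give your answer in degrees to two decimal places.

θ_B' ≈ 43.97°

The two Brewster angles are complementary: θ_B' = 90° − θ_B = 90° − 46.03° = 43.97°.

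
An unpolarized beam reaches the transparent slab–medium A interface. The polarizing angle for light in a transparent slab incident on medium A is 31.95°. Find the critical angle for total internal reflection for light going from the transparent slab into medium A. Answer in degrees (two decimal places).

From Brewster, n₂/n₁ = tan θ_B = tan 31.95° = 0.6237.
Then sin θ_c = n₂/n₁ = 0.6237, so θ_c = arcsin 0.6237 = 38.58°.

θ_c ≈ 38.58°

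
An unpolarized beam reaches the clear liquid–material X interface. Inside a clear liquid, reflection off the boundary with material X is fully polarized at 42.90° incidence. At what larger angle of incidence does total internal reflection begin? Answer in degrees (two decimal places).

From Brewster, n₂/n₁ = tan θ_B = tan 42.90° = 0.9293.
Then sin θ_c = n₂/n₁ = 0.9293, so θ_c = arcsin 0.9293 = 68.32°.

θ_c ≈ 68.32°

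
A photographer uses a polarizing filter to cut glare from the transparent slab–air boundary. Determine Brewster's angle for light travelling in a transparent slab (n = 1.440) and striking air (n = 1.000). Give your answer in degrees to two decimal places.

θ_B ≈ 34.78°

Here n₂/n₁ = 1.000/1.440 = 0.6944, and Brewster's law gives tan θ_B = n₂/n₁. Taking the arctangent, θ_B = 34.78°.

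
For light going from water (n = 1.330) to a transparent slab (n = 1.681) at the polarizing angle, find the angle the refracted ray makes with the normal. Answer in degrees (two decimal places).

θ_t ≈ 38.35°

θ_B = arctan(n₂/n₁) = arctan(1.681/1.330) = 51.65°.
At Brewster's angle the reflected and refracted rays are perpendicular, so θ_t = 90° − θ_B = 90° − 51.65° = 38.35°.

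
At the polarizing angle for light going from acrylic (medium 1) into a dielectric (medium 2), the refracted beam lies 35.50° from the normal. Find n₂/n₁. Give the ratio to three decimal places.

n₂/n₁ ≈ 1.402

At Brewster incidence θ_B = 90° − θ_t = 90° − 35.50° = 54.50°.
tan θ_B = n₂/n₁, so n₂/n₁ = tan 54.50° = 1.402.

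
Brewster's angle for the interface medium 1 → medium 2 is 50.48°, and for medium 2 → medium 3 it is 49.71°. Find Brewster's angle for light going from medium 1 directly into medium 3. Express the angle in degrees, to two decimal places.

n₂/n₁ = tan 50.48° = 1.2122 and n₃/n₂ = tan 49.71° = 1.1796.
n₃/n₁ = 1.4299. Then tan θ_B(1→3) = n₃/n₁, so θ_B(1→3) = arctan(1.4299) = 55.03°.

θ_B ≈ 55.03°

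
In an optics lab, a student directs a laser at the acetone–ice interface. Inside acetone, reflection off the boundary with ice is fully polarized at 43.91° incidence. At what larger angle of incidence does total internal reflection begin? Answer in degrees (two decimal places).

θ_c ≈ 74.29°

tan θ_B = n₂/n₁ = tan 43.91° = 0.9627.
Total internal reflection: sin θ_c = n₂/n₁ = 0.9627.
θ_c = arcsin(0.9627) = 74.29°.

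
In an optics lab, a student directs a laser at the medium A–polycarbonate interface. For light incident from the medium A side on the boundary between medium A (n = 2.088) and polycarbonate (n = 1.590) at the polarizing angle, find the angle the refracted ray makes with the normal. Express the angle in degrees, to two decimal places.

θ_t ≈ 52.71°

tan θ_B = n₂/n₁ = 1.590/2.088 = 0.7615, so θ_B = 37.29°.
The refracted ray is perpendicular to the reflected ray, so θ_t = 90° − θ_B = 52.71°.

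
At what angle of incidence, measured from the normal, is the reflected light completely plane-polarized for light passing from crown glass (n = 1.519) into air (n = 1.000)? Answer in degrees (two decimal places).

θ_B ≈ 33.36°

At Brewster's angle the reflected and refracted rays are perpendicular, which with Snell's law gives tan θ_B = n₂/n₁.
tan θ_B = n₂/n₁ = 1.000/1.519 = 0.6583. Taking the arctangent, θ_B = 33.36°.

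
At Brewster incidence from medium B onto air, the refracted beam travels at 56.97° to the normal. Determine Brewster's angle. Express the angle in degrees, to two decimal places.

Brewster's condition makes the reflected and refracted beams perpendicular: θ_B + θ_t = 90°.
θ_B = 90° − 56.97° = 33.03°.

θ_B ≈ 33.03°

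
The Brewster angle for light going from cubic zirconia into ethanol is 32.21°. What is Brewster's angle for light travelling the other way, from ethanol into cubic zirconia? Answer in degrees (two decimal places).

Reversing the direction swaps n₁ and n₂, so tan θ_B' = 1/tan θ_B and θ_B' = 90° − θ_B.
Hence θ_B' = 90° − 32.21° = 57.79°.

θ_B' ≈ 57.79°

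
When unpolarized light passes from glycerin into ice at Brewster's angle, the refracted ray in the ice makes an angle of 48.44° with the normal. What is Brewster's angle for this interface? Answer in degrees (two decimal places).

Since the reflected and refracted rays are at right angles at the polarizing angle, θ_B + θ_t = 90°.
So θ_B = 90° − θ_t = 90° − 48.44° = 41.56°.

θ_B ≈ 41.56°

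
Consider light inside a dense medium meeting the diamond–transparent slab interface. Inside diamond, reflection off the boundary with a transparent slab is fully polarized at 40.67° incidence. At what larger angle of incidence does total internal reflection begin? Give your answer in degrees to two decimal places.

tan θ_B = n₂/n₁ = tan 40.67° = 0.8592.
Total internal reflection: sin θ_c = n₂/n₁ = 0.8592.
θ_c = arcsin(0.8592) = 59.23°.

θ_c ≈ 59.23°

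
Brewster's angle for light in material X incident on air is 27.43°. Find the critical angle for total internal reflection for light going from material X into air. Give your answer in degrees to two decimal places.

θ_c ≈ 31.27°

n₂/n₁ = tan 27.43° = 0.5190; the critical angle satisfies sin θ_c = n₂/n₁.
θ_c = arcsin(0.5190) = 31.27°.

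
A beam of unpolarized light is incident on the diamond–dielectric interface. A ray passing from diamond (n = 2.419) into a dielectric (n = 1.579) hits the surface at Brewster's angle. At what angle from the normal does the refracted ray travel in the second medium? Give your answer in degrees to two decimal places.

θ_t ≈ 56.87°

First find Brewster's angle: tan θ_B = 1.579/2.419 = 0.6527, giving θ_B = 33.13°.
The refracted ray is perpendicular to the reflected ray, so θ_t = 90° − θ_B = 56.87°.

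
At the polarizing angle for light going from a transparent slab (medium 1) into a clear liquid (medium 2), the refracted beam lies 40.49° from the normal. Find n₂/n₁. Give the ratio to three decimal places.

n₂/n₁ ≈ 1.171

θ_B + θ_t = 90°, so θ_B = 90° − 40.49° = 49.51°.
tan θ_B = n₂/n₁, so n₂/n₁ = tan 49.51° = 1.171.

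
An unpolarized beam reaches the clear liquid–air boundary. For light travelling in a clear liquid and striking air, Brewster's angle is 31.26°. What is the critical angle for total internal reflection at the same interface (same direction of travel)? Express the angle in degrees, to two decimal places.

n₂/n₁ = tan 31.26° = 0.6071; the critical angle satisfies sin θ_c = n₂/n₁.
θ_c = arcsin(0.6071) = 37.38°.

θ_c ≈ 37.38°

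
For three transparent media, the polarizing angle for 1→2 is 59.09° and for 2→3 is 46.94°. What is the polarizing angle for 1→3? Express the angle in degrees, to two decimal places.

n₂/n₁ = tan 59.09° = 1.6702 and n₃/n₂ = tan 46.94° = 1.0701.
Multiplying, n₃/n₁ = 1.6702 × 1.0701 = 1.7873, and θ_B(1→3) = arctan 1.7873 = 60.77°.

θ_B ≈ 60.77°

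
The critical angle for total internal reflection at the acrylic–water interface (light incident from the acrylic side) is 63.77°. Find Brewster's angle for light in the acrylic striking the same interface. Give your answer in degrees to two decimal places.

sin θ_c = n₂/n₁, so n₂/n₁ = sin 63.77° = 0.8970.
Brewster: tan θ_B = n₂/n₁ = 0.8970.
θ_B = arctan(0.8970) = 41.89°.

θ_B ≈ 41.89°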